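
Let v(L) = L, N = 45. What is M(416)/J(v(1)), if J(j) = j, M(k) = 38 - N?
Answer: -7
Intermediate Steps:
M(k) = -7 (M(k) = 38 - 1*45 = 38 - 45 = -7)
M(416)/J(v(1)) = -7/1 = -7*1 = -7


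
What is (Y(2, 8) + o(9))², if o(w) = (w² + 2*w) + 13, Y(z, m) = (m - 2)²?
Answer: 21904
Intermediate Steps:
Y(z, m) = (-2 + m)²
o(w) = 13 + w² + 2*w
(Y(2, 8) + o(9))² = ((-2 + 8)² + (13 + 9² + 2*9))² = (6² + (13 + 81 + 18))² = (36 + 112)² = 148² = 21904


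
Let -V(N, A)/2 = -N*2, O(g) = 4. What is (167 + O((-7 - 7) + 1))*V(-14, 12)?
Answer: -9576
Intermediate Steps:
V(N, A) = 4*N (V(N, A) = -2*(-N)*2 = -(-4)*N = 4*N)
(167 + O((-7 - 7) + 1))*V(-14, 12) = (167 + 4)*(4*(-14)) = 171*(-56) = -9576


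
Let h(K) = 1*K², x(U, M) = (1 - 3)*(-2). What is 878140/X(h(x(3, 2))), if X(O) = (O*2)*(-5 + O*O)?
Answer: 219535/2008 ≈ 109.33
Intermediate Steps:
x(U, M) = 4 (x(U, M) = -2*(-2) = 4)
h(K) = K²
X(O) = 2*O*(-5 + O²) (X(O) = (2*O)*(-5 + O²) = 2*O*(-5 + O²))
878140/X(h(x(3, 2))) = 878140/((2*4²*(-5 + (4²)²))) = 878140/((2*16*(-5 + 16²))) = 878140/((2*16*(-5 + 256))) = 878140/((2*16*251)) = 878140/8032 = 878140*(1/8032) = 219535/2008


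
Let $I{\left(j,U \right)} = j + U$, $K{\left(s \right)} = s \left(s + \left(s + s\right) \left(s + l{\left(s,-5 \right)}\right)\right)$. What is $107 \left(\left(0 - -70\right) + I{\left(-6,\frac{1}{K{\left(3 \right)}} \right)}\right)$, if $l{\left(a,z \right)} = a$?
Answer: $\frac{801323}{117} \approx 6848.9$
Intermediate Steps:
$K{\left(s \right)} = s \left(s + 4 s^{2}\right)$ ($K{\left(s \right)} = s \left(s + \left(s + s\right) \left(s + s\right)\right) = s \left(s + 2 s 2 s\right) = s \left(s + 4 s^{2}\right)$)
$I{\left(j,U \right)} = U + j$
$107 \left(\left(0 - -70\right) + I{\left(-6,\frac{1}{K{\left(3 \right)}} \right)}\right) = 107 \left(\left(0 - -70\right) - \left(6 - \frac{1}{3^{2} \left(1 + 4 \cdot 3\right)}\right)\right) = 107 \left(\left(0 + 70\right) - \left(6 - \frac{1}{9 \left(1 + 12\right)}\right)\right) = 107 \left(70 - \left(6 - \frac{1}{9 \cdot 13}\right)\right) = 107 \left(70 - \left(6 - \frac{1}{117}\right)\right) = 107 \left(70 + \left(\frac{1}{117} - 6\right)\right) = 107 \left(70 - \frac{701}{117}\right) = 107 \cdot \frac{7489}{117} = \frac{801323}{117}$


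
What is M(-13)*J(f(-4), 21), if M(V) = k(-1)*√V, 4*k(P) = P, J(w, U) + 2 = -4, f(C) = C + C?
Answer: 3*I*√13/2 ≈ 5.4083*I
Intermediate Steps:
f(C) = 2*C
J(w, U) = -6 (J(w, U) = -2 - 4 = -6)
k(P) = P/4
M(V) = -√V/4 (M(V) = ((¼)*(-1))*√V = -√V/4)
M(-13)*J(f(-4), 21) = -I*√13/4*(-6) = 3*I*√13/2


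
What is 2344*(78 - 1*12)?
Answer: 154704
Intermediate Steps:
2344*(78 - 1*12) = 2344*(78 - 12) = 2344*66 = 154704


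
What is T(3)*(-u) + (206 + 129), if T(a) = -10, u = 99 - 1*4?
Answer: 1285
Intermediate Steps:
u = 95 (u = 99 - 4 = 95)
T(3)*(-u) + (206 + 129) = -(-10)*95 + (206 + 129) = -10*(-95) + 335 = 950 + 335 = 1285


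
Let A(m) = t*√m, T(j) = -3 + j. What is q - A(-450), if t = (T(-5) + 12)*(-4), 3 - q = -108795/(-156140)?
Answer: 71925/31228 + 240*I*√2 ≈ 2.3032 + 339.41*I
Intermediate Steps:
q = 71925/31228 (q = 3 - (-108795)/(-156140) = 3 - (-108795)*(-1)/156140 = 3 - 1*21759/31228 = 3 - 21759/31228 = 71925/31228 ≈ 2.3032)
t = -16 (t = ((-3 - 5) + 12)*(-4) = (-8 + 12)*(-4) = 4*(-4) = -16)
A(m) = -16*√m
q - A(-450) = 71925/31228 - (-16)*√(-450) = 71925/31228 - (-16)*15*I*√2 = 71925/31228 - (-240)*I*√2 = 71925/31228 + 240*I*√2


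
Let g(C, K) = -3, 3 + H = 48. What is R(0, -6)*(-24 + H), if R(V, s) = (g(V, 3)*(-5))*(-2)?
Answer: -630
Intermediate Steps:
H = 45 (H = -3 + 48 = 45)
R(V, s) = -30 (R(V, s) = -3*(-5)*(-2) = 15*(-2) = -30)
R(0, -6)*(-24 + H) = -30*(-24 + 45) = -30*21 = -630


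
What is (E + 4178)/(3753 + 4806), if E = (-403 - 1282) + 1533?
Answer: 1342/2853 ≈ 0.47038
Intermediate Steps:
E = -152 (E = -1685 + 1533 = -152)
(E + 4178)/(3753 + 4806) = (-152 + 4178)/(3753 + 4806) = 4026/8559 = 4026*(1/8559) = 1342/2853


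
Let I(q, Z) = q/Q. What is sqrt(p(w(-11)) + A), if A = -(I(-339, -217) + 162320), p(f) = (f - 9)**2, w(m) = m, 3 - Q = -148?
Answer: I*sqrt(3691886731)/151 ≈ 402.39*I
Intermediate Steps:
Q = 151 (Q = 3 - 1*(-148) = 3 + 148 = 151)
p(f) = (-9 + f)**2
I(q, Z) = q/151
A = -24509981/151 (A = -((1/151)*(-339) + 162320) = -(-339/151 + 162320) = -1*24509981/151 = -24509981/151 ≈ -1.6232e+5)
sqrt(p(w(-11)) + A) = sqrt((-9 - 11)**2 - 24509981/151) = sqrt((-20)**2 - 24509981/151) = sqrt(400 - 24509981/151) = sqrt(-24449581/151) = I*sqrt(3691886731)/151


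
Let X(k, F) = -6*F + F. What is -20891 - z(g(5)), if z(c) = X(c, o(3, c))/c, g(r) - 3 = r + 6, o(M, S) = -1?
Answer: -292479/14 ≈ -20891.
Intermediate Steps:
X(k, F) = -5*F
g(r) = 9 + r (g(r) = 3 + (r + 6) = 3 + (6 + r) = 9 + r)
z(c) = 5/c (z(c) = (-5*(-1))/c = 5/c)
-20891 - z(g(5)) = -20891 - 5/(9 + 5) = -20891 - 5/14 = -292479/14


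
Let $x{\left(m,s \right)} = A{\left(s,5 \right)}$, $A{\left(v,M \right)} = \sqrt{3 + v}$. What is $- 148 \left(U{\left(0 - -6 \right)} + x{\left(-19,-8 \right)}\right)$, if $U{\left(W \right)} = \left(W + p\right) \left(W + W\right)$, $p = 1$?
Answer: $-12432 - 148 i \sqrt{5} \approx -12432.0 - 330.94 i$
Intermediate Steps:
$x{\left(m,s \right)} = \sqrt{3 + s}$
$U{\left(W \right)} = 2 W \left(1 + W\right)$ ($U{\left(W \right)} = \left(W + 1\right) \left(W + W\right) = \left(1 + W\right) 2 W = 2 W \left(1 + W\right)$)
$- 148 \left(U{\left(0 - -6 \right)} + x{\left(-19,-8 \right)}\right) = - 148 \left(2 \left(0 - -6\right) \left(1 + \left(0 - -6\right)\right) + \sqrt{3 - 8}\right) = - 148 \left(2 \left(0 + 6\right) \left(1 + \left(0 + 6\right)\right) + \sqrt{-5}\right) = - 148 \left(2 \cdot 6 \left(1 + 6\right) + i \sqrt{5}\right) = - 148 \left(2 \cdot 6 \cdot 7 + i \sqrt{5}\right) = - 148 \left(84 + i \sqrt{5}\right) = -12432 - 148 i \sqrt{5}$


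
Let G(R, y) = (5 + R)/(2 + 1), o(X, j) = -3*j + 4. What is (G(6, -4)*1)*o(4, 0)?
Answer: 44/3 ≈ 14.667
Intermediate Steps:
o(X, j) = 4 - 3*j
G(R, y) = 5/3 + R/3 (G(R, y) = (5 + R)/3 = (5 + R)*(⅓) = 5/3 + R/3)
(G(6, -4)*1)*o(4, 0) = ((5/3 + (⅓)*6)*1)*(4 - 3*0) = ((5/3 + 2)*1)*(4 + 0) = ((11/3)*1)*4 = (11/3)*4 = 44/3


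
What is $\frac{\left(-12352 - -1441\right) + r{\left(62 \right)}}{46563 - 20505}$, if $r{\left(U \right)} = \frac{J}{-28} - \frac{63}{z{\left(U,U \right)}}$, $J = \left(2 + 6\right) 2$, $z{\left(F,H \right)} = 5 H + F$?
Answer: $- \frac{9471391}{22618344} \approx -0.41875$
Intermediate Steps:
$z{\left(F,H \right)} = F + 5 H$
$J = 16$ ($J = 8 \cdot 2 = 16$)
$r{\left(U \right)} = - \frac{4}{7} - \frac{21}{2 U}$ ($r{\left(U \right)} = \frac{16}{-28} - \frac{63}{U + 5 U} = 16 \left(- \frac{1}{28}\right) - \frac{63}{6 U} = - \frac{4}{7} - 63 \frac{1}{6 U} = - \frac{4}{7} - \frac{21}{2 U}$)
$\frac{\left(-12352 - -1441\right) + r{\left(62 \right)}}{46563 - 20505} = \frac{\left(-12352 - -1441\right) + \frac{-147 - 496}{14 \cdot 62}}{46563 - 20505} = \frac{\left(-12352 + 1441\right) + \frac{1}{14} \cdot \frac{1}{62} \left(-147 - 496\right)}{26058} = \left(-10911 + \frac{1}{14} \cdot \frac{1}{62} \left(-643\right)\right) \frac{1}{26058} = \left(-10911 - \frac{643}{868}\right) \frac{1}{26058} = \left(- \frac{9471391}{868}\right) \frac{1}{26058} = - \frac{9471391}{22618344}$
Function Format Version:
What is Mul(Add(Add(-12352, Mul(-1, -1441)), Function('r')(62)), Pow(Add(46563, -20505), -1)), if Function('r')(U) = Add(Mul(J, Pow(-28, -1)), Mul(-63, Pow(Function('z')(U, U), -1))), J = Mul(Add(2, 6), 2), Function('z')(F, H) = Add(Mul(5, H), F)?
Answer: Rational(-9471391, 22618344) ≈ -0.41875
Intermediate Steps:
Function('z')(F, H) = Add(F, Mul(5, H))
J = 16 (J = Mul(8, 2) = 16)
Function('r')(U) = Add(Rational(-4, 7), Mul(Rational(-21, 2), Pow(U, -1))) (Function('r')(U) = Add(Mul(16, Pow(-28, -1)), Mul(-63, Pow(Add(U, Mul(5, U)), -1))) = Add(Mul(16, Rational(-1, 28)), Mul(-63, Pow(Mul(6, U), -1))) = Add(Rational(-4, 7), Mul(-63, Mul(Rational(1, 6), Pow(U, -1)))) = Add(Rational(-4, 7), Mul(Rational(-21, 2), Pow(U, -1))))
Mul(Add(Add(-12352, Mul(-1, -1441)), Function('r')(62)), Pow(Add(46563, -20505), -1)) = Mul(Add(Add(-12352, Mul(-1, -1441)), Mul(Rational(1, 14), Pow(62, -1), Add(-147, Mul(-8, 62)))), Pow(Add(46563, -20505), -1)) = Mul(Add(Add(-12352, 1441), Mul(Rational(1, 14), Rational(1, 62), Add(-147, -496))), Pow(26058, -1)) = Mul(Add(-10911, Mul(Rational(1, 14), Rational(1, 62), -643)), Rational(1, 26058)) = Mul(Add(-10911, Rational(-643, 868)), Rational(1, 26058)) = Mul(Rational(-9471391, 868), Rational(1, 26058)) = Rational(-9471391, 22618344)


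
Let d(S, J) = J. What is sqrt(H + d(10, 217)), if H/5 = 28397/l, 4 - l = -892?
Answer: sqrt(4709838)/112 ≈ 19.377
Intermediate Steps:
l = 896 (l = 4 - 1*(-892) = 4 + 892 = 896)
H = 141985/896 (H = 5*(28397/896) = 141985/896 ≈ 158.47)
sqrt(H + d(10, 217)) = sqrt(141985/896 + 217) = sqrt(336417/896) = sqrt(4709838)/112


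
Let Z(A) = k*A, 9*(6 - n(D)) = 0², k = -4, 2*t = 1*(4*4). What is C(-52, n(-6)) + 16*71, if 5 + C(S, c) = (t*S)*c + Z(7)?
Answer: -1393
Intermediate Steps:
t = 8 (t = (1*(4*4))/2 = (1*16)/2 = (½)*16 = 8)
n(D) = 6 (n(D) = 6 - ⅑*0² = 6 - ⅑*0 = 6 + 0 = 6)
Z(A) = -4*A
C(S, c) = -33 + 8*S*c (C(S, c) = -5 + ((8*S)*c - 4*7) = -5 + (8*S*c - 28) = -5 + (-28 + 8*S*c) = -33 + 8*S*c)
C(-52, n(-6)) + 16*71 = (-33 + 8*(-52)*6) + 16*71 = (-33 - 2496) + 1136 = -2529 + 1136 = -1393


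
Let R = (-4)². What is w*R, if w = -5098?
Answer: -81568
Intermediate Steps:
R = 16
w*R = -5098*16 = -81568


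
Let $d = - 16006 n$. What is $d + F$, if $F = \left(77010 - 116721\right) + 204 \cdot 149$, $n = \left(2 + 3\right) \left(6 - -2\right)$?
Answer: $-649555$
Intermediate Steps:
$n = 40$ ($n = 5 \left(6 + 2\right) = 5 \cdot 8 = 40$)
$F = -9315$ ($F = \left(77010 - 116721\right) + 30396 = -39711 + 30396 = -9315$)
$d = -640240$ ($d = \left(-16006\right) 40 = -640240$)
$d + F = -640240 - 9315 = -649555$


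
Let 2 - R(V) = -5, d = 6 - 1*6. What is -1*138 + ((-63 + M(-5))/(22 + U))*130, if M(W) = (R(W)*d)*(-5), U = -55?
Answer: 1212/11 ≈ 110.18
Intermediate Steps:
d = 0 (d = 6 - 6 = 0)
R(V) = 7 (R(V) = 2 - 1*(-5) = 2 + 5 = 7)
M(W) = 0 (M(W) = (7*0)*(-5) = 0*(-5) = 0)
-1*138 + ((-63 + M(-5))/(22 + U))*130 = -1*138 + ((-63 + 0)/(22 - 55))*130 = -138 - 63/(-33)*130 = -138 - 63*(-1/33)*130 = -138 + (21/11)*130 = -138 + 2730/11 = 1212/11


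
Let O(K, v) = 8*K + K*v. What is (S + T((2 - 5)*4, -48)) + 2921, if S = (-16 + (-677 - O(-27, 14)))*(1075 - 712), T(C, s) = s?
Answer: -33064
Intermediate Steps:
S = -35937 (S = (-16 + (-677 - (-27)*(8 + 14)))*(1075 - 712) = (-16 + (-677 - (-27)*22))*363 = (-16 + (-677 - 1*(-594)))*363 = (-16 + (-677 + 594))*363 = (-16 - 83)*363 = -99*363 = -35937)
(S + T((2 - 5)*4, -48)) + 2921 = (-35937 - 48) + 2921 = -35985 + 2921 = -33064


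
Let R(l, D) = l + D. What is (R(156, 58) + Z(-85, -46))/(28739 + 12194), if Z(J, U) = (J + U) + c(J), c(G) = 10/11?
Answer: 923/450263 ≈ 0.0020499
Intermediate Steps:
R(l, D) = D + l
c(G) = 10/11 (c(G) = 10*(1/11) = 10/11)
Z(J, U) = 10/11 + J + U (Z(J, U) = (J + U) + 10/11 = 10/11 + J + U)
(R(156, 58) + Z(-85, -46))/(28739 + 12194) = ((58 + 156) + (10/11 - 85 - 46))/(28739 + 12194) = (214 - 1431/11)/40933 = (923/11)*(1/40933) = 923/450263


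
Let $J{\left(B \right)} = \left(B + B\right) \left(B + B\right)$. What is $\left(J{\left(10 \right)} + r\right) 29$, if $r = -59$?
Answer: $9889$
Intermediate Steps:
$J{\left(B \right)} = 4 B^{2}$ ($J{\left(B \right)} = 2 B 2 B = 4 B^{2}$)
$\left(J{\left(10 \right)} + r\right) 29 = \left(4 \cdot 10^{2} - 59\right) 29 = \left(4 \cdot 100 - 59\right) 29 = \left(400 - 59\right) 29 = 341 \cdot 29 = 9889$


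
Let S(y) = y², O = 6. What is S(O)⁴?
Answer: 1679616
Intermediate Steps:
S(O)⁴ = (6²)⁴ = 36⁴ = 1679616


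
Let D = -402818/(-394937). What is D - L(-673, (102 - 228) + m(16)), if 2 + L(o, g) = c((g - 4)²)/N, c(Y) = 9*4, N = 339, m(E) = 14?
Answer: 130034952/44627881 ≈ 2.9138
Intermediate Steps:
c(Y) = 36
D = 402818/394937 (D = -402818*(-1/394937) = 402818/394937 ≈ 1.0200)
L(o, g) = -214/113 (L(o, g) = -2 + 36/339 = -2 + 36*(1/339) = -2 + 12/113 = -214/113)
D - L(-673, (102 - 228) + m(16)) = 402818/394937 - 1*(-214/113) = 402818/394937 + 214/113 = 130034952/44627881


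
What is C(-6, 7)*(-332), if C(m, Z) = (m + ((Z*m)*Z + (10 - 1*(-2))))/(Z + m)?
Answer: 95616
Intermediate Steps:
C(m, Z) = (12 + m + m*Z²)/(Z + m) (C(m, Z) = (m + (m*Z² + (10 + 2)))/(Z + m) = (m + (m*Z² + 12))/(Z + m) = (m + (12 + m*Z²))/(Z + m) = (12 + m + m*Z²)/(Z + m))
C(-6, 7)*(-332) = ((12 - 6 - 6*7²)/(7 - 6))*(-332) = ((12 - 6 - 6*49)/1)*(-332) = (1*(12 - 6 - 294))*(-332) = (1*(-288))*(-332) = -288*(-332) = 95616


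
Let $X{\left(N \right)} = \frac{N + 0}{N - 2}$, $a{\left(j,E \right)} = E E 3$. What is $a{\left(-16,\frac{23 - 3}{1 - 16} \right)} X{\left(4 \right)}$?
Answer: $\frac{32}{3} \approx 10.667$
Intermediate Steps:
$a{\left(j,E \right)} = 3 E^{2}$ ($a{\left(j,E \right)} = E^{2} \cdot 3 = 3 E^{2}$)
$X{\left(N \right)} = \frac{N}{-2 + N}$
$a{\left(-16,\frac{23 - 3}{1 - 16} \right)} X{\left(4 \right)} = 3 \left(\frac{23 - 3}{1 - 16}\right)^{2} \frac{4}{-2 + 4} = 3 \left(\frac{20}{-15}\right)^{2} \cdot \frac{4}{2} = 3 \left(20 \left(- \frac{1}{15}\right)\right)^{2} \cdot 4 \cdot \frac{1}{2} = 3 \left(- \frac{4}{3}\right)^{2} \cdot 2 = 3 \cdot \frac{16}{9} \cdot 2 = \frac{16}{3} \cdot 2 = \frac{32}{3}$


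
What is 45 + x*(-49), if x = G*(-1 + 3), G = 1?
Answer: -53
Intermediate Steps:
x = 2 (x = 1*(-1 + 3) = 1*2 = 2)
45 + x*(-49) = 45 + 2*(-49) = 45 - 98 = -53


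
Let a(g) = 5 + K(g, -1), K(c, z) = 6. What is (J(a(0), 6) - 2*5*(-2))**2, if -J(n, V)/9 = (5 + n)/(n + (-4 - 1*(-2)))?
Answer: 16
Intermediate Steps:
a(g) = 11 (a(g) = 5 + 6 = 11)
J(n, V) = -9*(5 + n)/(-2 + n) (J(n, V) = -9*(5 + n)/(n + (-4 - 1*(-2))) = -9*(5 + n)/(n + (-4 + 2)) = -9*(5 + n)/(n - 2) = -9*(5 + n)/(-2 + n))
(J(a(0), 6) - 2*5*(-2))**2 = (9*(-5 - 1*11)/(-2 + 11) - 2*5*(-2))**2 = (9*(-5 - 11)/9 - 10*(-2))**2 = (9*(1/9)*(-16) + 20)**2 = (-16 + 20)**2 = 4**2 = 16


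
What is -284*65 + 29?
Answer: -18431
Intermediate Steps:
-284*65 + 29 = -18460 + 29 = -18431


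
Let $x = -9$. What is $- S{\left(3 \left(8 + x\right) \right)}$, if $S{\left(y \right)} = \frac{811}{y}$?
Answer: $\frac{811}{3} \approx 270.33$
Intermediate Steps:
$- S{\left(3 \left(8 + x\right) \right)} = - \frac{811}{3 \left(8 - 9\right)} = - \frac{811}{3 \left(-1\right)} = - \frac{811}{-3} = - \frac{811 \left(-1\right)}{3} = \left(-1\right) \left(- \frac{811}{3}\right) = \frac{811}{3}$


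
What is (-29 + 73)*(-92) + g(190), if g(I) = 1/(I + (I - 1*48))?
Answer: -1343935/332 ≈ -4048.0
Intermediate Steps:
g(I) = 1/(-48 + 2*I) (g(I) = 1/(I + (I - 48)) = 1/(I + (-48 + I)) = 1/(-48 + 2*I))
(-29 + 73)*(-92) + g(190) = (-29 + 73)*(-92) + 1/(2*(-24 + 190)) = 44*(-92) + (½)/166 = -4048 + (½)*(1/166) = -4048 + 1/332 = -1343935/332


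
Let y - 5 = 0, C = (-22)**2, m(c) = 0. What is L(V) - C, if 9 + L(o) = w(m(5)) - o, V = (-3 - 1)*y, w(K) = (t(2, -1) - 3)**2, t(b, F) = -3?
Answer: -437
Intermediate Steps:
C = 484
y = 5 (y = 5 + 0 = 5)
w(K) = 36 (w(K) = (-3 - 3)**2 = (-6)**2 = 36)
V = -20 (V = (-3 - 1)*5 = -4*5 = -20)
L(o) = 27 - o (L(o) = -9 + (36 - o) = 27 - o)
L(V) - C = (27 - 1*(-20)) - 1*484 = (27 + 20) - 484 = 47 - 484 = -437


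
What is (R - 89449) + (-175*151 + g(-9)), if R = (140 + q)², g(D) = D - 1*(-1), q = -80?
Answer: -112282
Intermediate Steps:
g(D) = 1 + D (g(D) = D + 1 = 1 + D)
R = 3600 (R = (140 - 80)² = 60² = 3600)
(R - 89449) + (-175*151 + g(-9)) = (3600 - 89449) + (-175*151 + (1 - 9)) = -85849 + (-26425 - 8) = -85849 - 26433 = -112282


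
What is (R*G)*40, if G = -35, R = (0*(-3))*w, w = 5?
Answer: 0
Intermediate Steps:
R = 0 (R = (0*(-3))*5 = 0*5 = 0)
(R*G)*40 = (0*(-35))*40 = 0*40 = 0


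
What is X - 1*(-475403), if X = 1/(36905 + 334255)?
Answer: 176450577481/371160 ≈ 4.7540e+5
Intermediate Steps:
X = 1/371160 ≈ 2.6943e-6
X - 1*(-475403) = 1/371160 - 1*(-475403) = 1/371160 + 475403 = 176450577481/371160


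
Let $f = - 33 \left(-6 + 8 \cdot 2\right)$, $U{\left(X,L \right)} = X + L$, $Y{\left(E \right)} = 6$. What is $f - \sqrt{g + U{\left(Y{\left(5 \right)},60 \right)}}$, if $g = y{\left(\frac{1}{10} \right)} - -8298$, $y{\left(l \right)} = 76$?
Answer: $-330 - 2 \sqrt{2110} \approx -421.87$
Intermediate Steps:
$U{\left(X,L \right)} = L + X$
$g = 8374$ ($g = 76 - -8298 = 76 + 8298 = 8374$)
$f = -330$ ($f = - 33 \left(-6 + 16\right) = \left(-33\right) 10 = -330$)
$f - \sqrt{g + U{\left(Y{\left(5 \right)},60 \right)}} = -330 - \sqrt{8374 + \left(60 + 6\right)} = -330 - \sqrt{8374 + 66} = -330 - \sqrt{8440} = -330 - 2 \sqrt{2110}$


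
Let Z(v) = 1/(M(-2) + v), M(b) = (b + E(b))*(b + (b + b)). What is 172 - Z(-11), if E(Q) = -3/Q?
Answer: 1377/8 ≈ 172.13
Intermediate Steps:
M(b) = 3*b*(b - 3/b) (M(b) = (b - 3/b)*(b + (b + b)) = (b - 3/b)*(b + 2*b) = (b - 3/b)*(3*b) = 3*b*(b - 3/b))
Z(v) = 1/(3 + v) (Z(v) = 1/((-9 + 3*(-2)²) + v) = 1/((-9 + 3*4) + v) = 1/((-9 + 12) + v) = 1/(3 + v))
172 - Z(-11) = 172 - 1/(3 - 11) = 172 - 1/(-8) = 172 - 1*(-⅛) = 172 + ⅛ = 1377/8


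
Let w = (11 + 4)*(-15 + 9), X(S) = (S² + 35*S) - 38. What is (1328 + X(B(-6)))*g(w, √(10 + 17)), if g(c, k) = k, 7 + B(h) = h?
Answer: 3012*√3 ≈ 5216.9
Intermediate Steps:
B(h) = -7 + h
X(S) = -38 + S² + 35*S
w = -90 (w = 15*(-6) = -90)
(1328 + X(B(-6)))*g(w, √(10 + 17)) = (1328 + (-38 + (-7 - 6)² + 35*(-7 - 6)))*√(10 + 17) = (1328 + (-38 + (-13)² + 35*(-13)))*√27 = (1328 + (-38 + 169 - 455))*(3*√3) = (1328 - 324)*(3*√3) = 1004*(3*√3) = 3012*√3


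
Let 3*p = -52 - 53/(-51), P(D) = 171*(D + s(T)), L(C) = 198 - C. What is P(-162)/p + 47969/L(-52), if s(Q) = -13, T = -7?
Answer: 1269302681/649750 ≈ 1953.5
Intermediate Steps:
P(D) = -2223 + 171*D (P(D) = 171*(D - 13) = 171*(-13 + D) = -2223 + 171*D)
p = -2599/153 (p = (-52 - 53/(-51))/3 = (-52 - 1/51*(-53))/3 = (-52 + 53/51)/3 = (⅓)*(-2599/51) = -2599/153 ≈ -16.987)
P(-162)/p + 47969/L(-52) = (-2223 + 171*(-162))/(-2599/153) + 47969/(198 - 1*(-52)) = (-2223 - 27702)*(-153/2599) + 47969/(198 + 52) = -29925*(-153/2599) + 47969/250 = 4578525/2599 + 47969*(1/250) = 4578525/2599 + 47969/250 = 1269302681/649750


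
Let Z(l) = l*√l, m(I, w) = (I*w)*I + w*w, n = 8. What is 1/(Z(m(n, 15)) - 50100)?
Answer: -668/11280045 - 79*√1185/56400225 ≈ -0.00010744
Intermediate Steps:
m(I, w) = w² + w*I² (m(I, w) = w*I² + w² = w² + w*I²)
Z(l) = l^(3/2)
1/(Z(m(n, 15)) - 50100) = 1/((15*(15 + 8²))^(3/2) - 50100) = 1/((15*(15 + 64))^(3/2) - 50100) = 1/((15*79)^(3/2) - 50100) = 1/(1185^(3/2) - 50100) = 1/(1185*√1185 - 50100) = 1/(-50100 + 1185*√1185)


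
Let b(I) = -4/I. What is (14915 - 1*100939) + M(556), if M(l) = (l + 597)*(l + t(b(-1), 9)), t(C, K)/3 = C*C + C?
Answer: 624224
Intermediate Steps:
t(C, K) = 3*C + 3*C² (t(C, K) = 3*(C*C + C) = 3*(C² + C) = 3*(C + C²) = 3*C + 3*C²)
M(l) = (60 + l)*(597 + l) (M(l) = (l + 597)*(l + 3*(-4/(-1))*(1 - 4/(-1))) = (597 + l)*(l + 3*(-4*(-1))*(1 - 4*(-1))) = (597 + l)*(l + 3*4*(1 + 4)) = (597 + l)*(l + 3*4*5) = (597 + l)*(l + 60) = (597 + l)*(60 + l) = (60 + l)*(597 + l))
(14915 - 1*100939) + M(556) = (14915 - 1*100939) + (35820 + 556² + 657*556) = (14915 - 100939) + (35820 + 309136 + 365292) = -86024 + 710248 = 624224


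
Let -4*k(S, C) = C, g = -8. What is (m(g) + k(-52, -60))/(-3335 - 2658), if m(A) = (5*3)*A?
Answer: 105/5993 ≈ 0.017520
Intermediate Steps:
k(S, C) = -C/4
m(A) = 15*A
(m(g) + k(-52, -60))/(-3335 - 2658) = (15*(-8) - ¼*(-60))/(-3335 - 2658) = (-120 + 15)/(-5993) = -105*(-1/5993) = 105/5993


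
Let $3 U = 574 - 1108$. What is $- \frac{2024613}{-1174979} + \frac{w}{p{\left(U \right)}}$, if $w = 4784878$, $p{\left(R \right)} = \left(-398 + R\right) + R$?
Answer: $- \frac{16629007720}{2621107} \approx -6344.3$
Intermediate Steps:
$U = -178$ ($U = \frac{574 - 1108}{3} = \frac{1}{3} \left(-534\right) = -178$)
$p{\left(R \right)} = -398 + 2 R$
$- \frac{2024613}{-1174979} + \frac{w}{p{\left(U \right)}} = - \frac{2024613}{-1174979} + \frac{4784878}{-398 + 2 \left(-178\right)} = \left(-2024613\right) \left(- \frac{1}{1174979}\right) + \frac{4784878}{-398 - 356} = \frac{2024613}{1174979} + \frac{4784878}{-754} = \frac{2024613}{1174979} + 4784878 \left(- \frac{1}{754}\right) = \frac{2024613}{1174979} - \frac{2392439}{377} = - \frac{16629007720}{2621107}$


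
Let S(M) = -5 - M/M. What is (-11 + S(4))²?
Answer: 289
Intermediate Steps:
S(M) = -6 (S(M) = -5 - 1*1 = -5 - 1 = -6)
(-11 + S(4))² = (-11 - 6)² = (-17)² = 289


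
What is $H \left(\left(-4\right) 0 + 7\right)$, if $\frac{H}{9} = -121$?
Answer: $-7623$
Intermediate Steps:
$H = -1089$ ($H = 9 \left(-121\right) = -1089$)
$H \left(\left(-4\right) 0 + 7\right) = - 1089 \left(\left(-4\right) 0 + 7\right) = - 1089 \left(0 + 7\right) = \left(-1089\right) 7 = -7623$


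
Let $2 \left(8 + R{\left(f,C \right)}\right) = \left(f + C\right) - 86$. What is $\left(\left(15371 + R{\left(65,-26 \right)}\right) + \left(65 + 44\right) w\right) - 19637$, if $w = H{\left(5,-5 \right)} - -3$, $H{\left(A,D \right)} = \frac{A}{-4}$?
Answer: $- \frac{16427}{4} \approx -4106.8$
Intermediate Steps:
$R{\left(f,C \right)} = -51 + \frac{C}{2} + \frac{f}{2}$ ($R{\left(f,C \right)} = -8 + \frac{\left(f + C\right) - 86}{2} = -8 + \frac{\left(C + f\right) - 86}{2} = -8 + \frac{-86 + C + f}{2} = -8 + \left(-43 + \frac{C}{2} + \frac{f}{2}\right) = -51 + \frac{C}{2} + \frac{f}{2}$)
$H{\left(A,D \right)} = - \frac{A}{4}$ ($H{\left(A,D \right)} = A \left(- \frac{1}{4}\right) = - \frac{A}{4}$)
$w = \frac{7}{4}$ ($w = \left(- \frac{1}{4}\right) 5 - -3 = - \frac{5}{4} + 3 = \frac{7}{4} \approx 1.75$)
$\left(\left(15371 + R{\left(65,-26 \right)}\right) + \left(65 + 44\right) w\right) - 19637 = \left(\left(15371 + \left(-51 + \frac{1}{2} \left(-26\right) + \frac{1}{2} \cdot 65\right)\right) + \left(65 + 44\right) \frac{7}{4}\right) - 19637 = \left(\left(15371 - \frac{63}{2}\right) + 109 \cdot \frac{7}{4}\right) - 19637 = \left(\left(15371 - \frac{63}{2}\right) + \frac{763}{4}\right) - 19637 = \left(\frac{30679}{2} + \frac{763}{4}\right) - 19637 = \frac{62121}{4} - 19637 = - \frac{16427}{4}$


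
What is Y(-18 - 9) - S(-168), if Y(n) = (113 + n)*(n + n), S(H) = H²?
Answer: -32868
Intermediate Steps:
Y(n) = 2*n*(113 + n) (Y(n) = (113 + n)*(2*n) = 2*n*(113 + n))
Y(-18 - 9) - S(-168) = 2*(-18 - 9)*(113 + (-18 - 9)) - 1*(-168)² = 2*(-27)*(113 - 27) - 1*28224 = 2*(-27)*86 - 28224 = -4644 - 28224 = -32868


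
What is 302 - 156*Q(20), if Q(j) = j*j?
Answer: -62098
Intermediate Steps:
Q(j) = j²
302 - 156*Q(20) = 302 - 156*20² = 302 - 156*400 = 302 - 62400 = -62098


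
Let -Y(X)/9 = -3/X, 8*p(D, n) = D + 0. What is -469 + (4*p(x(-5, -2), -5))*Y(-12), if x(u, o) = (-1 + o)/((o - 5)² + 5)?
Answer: -7503/16 ≈ -468.94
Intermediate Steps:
x(u, o) = (-1 + o)/(5 + (-5 + o)²) (x(u, o) = (-1 + o)/((-5 + o)² + 5) = (-1 + o)/(5 + (-5 + o)²))
p(D, n) = D/8 (p(D, n) = (D + 0)/8 = D/8)
Y(X) = 27/X (Y(X) = -(-27)/X = 27/X)
-469 + (4*p(x(-5, -2), -5))*Y(-12) = -469 + (4*(((-1 - 2)/(5 + (-5 - 2)²))/8))*(27/(-12)) = -469 + (4*((-3/(5 + (-7)²))/8))*(27*(-1/12)) = -469 + (4*((-3/(5 + 49))/8))*(-9/4) = -469 + (4*((-3/54)/8))*(-9/4) = -469 + (4*(((1/54)*(-3))/8))*(-9/4) = -469 + (4*((⅛)*(-1/18)))*(-9/4) = -469 + (4*(-1/144))*(-9/4) = -469 - 1/36*(-9/4) = -469 + 1/16 = -7503/16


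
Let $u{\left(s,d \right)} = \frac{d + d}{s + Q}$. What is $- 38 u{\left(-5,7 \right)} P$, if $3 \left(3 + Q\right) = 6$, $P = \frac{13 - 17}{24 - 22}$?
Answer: $- \frac{532}{3} \approx -177.33$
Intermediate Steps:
$P = -2$ ($P = - \frac{4}{2} = \left(-4\right) \frac{1}{2} = -2$)
$Q = -1$ ($Q = -3 + \frac{1}{3} \cdot 6 = -3 + 2 = -1$)
$u{\left(s,d \right)} = \frac{2 d}{-1 + s}$ ($u{\left(s,d \right)} = \frac{d + d}{s - 1} = \frac{2 d}{-1 + s}$)
$- 38 u{\left(-5,7 \right)} P = - 38 \cdot 2 \cdot 7 \frac{1}{-1 - 5} \left(-2\right) = - 38 \cdot 2 \cdot 7 \frac{1}{-6} \left(-2\right) = - 38 \cdot 2 \cdot 7 \left(- \frac{1}{6}\right) \left(-2\right) = \left(-38\right) \left(- \frac{7}{3}\right) \left(-2\right) = \frac{266}{3} \left(-2\right) = - \frac{532}{3}$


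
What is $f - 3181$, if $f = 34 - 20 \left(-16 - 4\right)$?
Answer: $-2747$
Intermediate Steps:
$f = 434$ ($f = 34 - 20 \left(-16 - 4\right) = 34 - -400 = 34 + 400 = 434$)
$f - 3181 = 434 - 3181 = -2747$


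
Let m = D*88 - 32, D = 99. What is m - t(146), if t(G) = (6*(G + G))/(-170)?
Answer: 738676/85 ≈ 8690.3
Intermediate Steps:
m = 8680 (m = 99*88 - 32 = 8712 - 32 = 8680)
t(G) = -6*G/85 (t(G) = (6*(2*G))*(-1/170) = (12*G)*(-1/170) = -6*G/85)
m - t(146) = 8680 - (-6)*146/85 = 8680 - 1*(-876/85) = 8680 + 876/85 = 738676/85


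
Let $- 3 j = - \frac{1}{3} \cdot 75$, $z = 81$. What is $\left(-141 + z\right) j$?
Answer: $-500$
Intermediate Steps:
$j = \frac{25}{3}$ ($j = - \frac{- \frac{1}{3} \cdot 75}{3} = - \frac{\left(-1\right) \frac{1}{3} \cdot 75}{3} = - \frac{\left(- \frac{1}{3}\right) 75}{3} = \left(- \frac{1}{3}\right) \left(-25\right) = \frac{25}{3} \approx 8.3333$)
$\left(-141 + z\right) j = \left(-141 + 81\right) \frac{25}{3} = \left(-60\right) \frac{25}{3} = -500$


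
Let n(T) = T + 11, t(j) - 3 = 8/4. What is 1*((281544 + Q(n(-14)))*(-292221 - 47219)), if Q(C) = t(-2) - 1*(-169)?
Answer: -95626357920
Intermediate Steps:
t(j) = 5 (t(j) = 3 + 8/4 = 3 + 8*(1/4) = 3 + 2 = 5)
n(T) = 11 + T
Q(C) = 174 (Q(C) = 5 - 1*(-169) = 5 + 169 = 174)
1*((281544 + Q(n(-14)))*(-292221 - 47219)) = 1*((281544 + 174)*(-292221 - 47219)) = 1*(281718*(-339440)) = 1*(-95626357920) = -95626357920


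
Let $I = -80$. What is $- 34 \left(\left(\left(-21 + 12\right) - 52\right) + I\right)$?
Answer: $4794$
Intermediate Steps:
$- 34 \left(\left(\left(-21 + 12\right) - 52\right) + I\right) = - 34 \left(\left(\left(-21 + 12\right) - 52\right) - 80\right) = - 34 \left(\left(-9 - 52\right) - 80\right) = - 34 \left(-61 - 80\right) = \left(-34\right) \left(-141\right) = 4794$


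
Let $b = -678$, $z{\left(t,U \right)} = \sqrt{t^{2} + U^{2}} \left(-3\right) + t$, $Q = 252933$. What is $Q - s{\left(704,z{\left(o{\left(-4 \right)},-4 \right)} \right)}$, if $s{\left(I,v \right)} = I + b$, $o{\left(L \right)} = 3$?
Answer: $252907$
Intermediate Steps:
$z{\left(t,U \right)} = t - 3 \sqrt{U^{2} + t^{2}}$ ($z{\left(t,U \right)} = \sqrt{U^{2} + t^{2}} \left(-3\right) + t = - 3 \sqrt{U^{2} + t^{2}} + t = t - 3 \sqrt{U^{2} + t^{2}}$)
$s{\left(I,v \right)} = -678 + I$ ($s{\left(I,v \right)} = I - 678 = -678 + I$)
$Q - s{\left(704,z{\left(o{\left(-4 \right)},-4 \right)} \right)} = 252933 - \left(-678 + 704\right) = 252933 - 26 = 252907$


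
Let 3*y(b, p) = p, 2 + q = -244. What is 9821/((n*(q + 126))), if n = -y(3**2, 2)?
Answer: 9821/80 ≈ 122.76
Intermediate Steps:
q = -246 (q = -2 - 244 = -246)
y(b, p) = p/3
n = -2/3 ≈ -0.66667
9821/((n*(q + 126))) = 9821/((-2*(-246 + 126)/3)) = 9821/((-2/3*(-120))) = 9821/80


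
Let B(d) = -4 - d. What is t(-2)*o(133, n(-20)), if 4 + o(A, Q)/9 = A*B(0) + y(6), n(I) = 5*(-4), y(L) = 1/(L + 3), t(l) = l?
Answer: 9646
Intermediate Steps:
y(L) = 1/(3 + L)
n(I) = -20
o(A, Q) = -35 - 36*A (o(A, Q) = -36 + 9*(A*(-4 - 1*0) + 1/(3 + 6)) = -36 + 9*(A*(-4 + 0) + 1/9) = -36 + 9*(A*(-4) + ⅑) = -36 + 9*(-4*A + ⅑) = -36 + 9*(⅑ - 4*A) = -36 + (1 - 36*A) = -35 - 36*A)
t(-2)*o(133, n(-20)) = -2*(-35 - 36*133) = -2*(-35 - 4788) = -2*(-4823) = 9646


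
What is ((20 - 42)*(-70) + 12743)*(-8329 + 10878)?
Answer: 36407367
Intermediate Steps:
((20 - 42)*(-70) + 12743)*(-8329 + 10878) = (-22*(-70) + 12743)*2549 = (1540 + 12743)*2549 = 14283*2549 = 36407367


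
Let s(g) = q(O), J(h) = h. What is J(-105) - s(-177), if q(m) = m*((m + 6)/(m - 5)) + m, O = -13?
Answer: -1565/18 ≈ -86.944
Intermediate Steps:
q(m) = m + m*(6 + m)/(-5 + m) (q(m) = m*((6 + m)/(-5 + m)) + m = m*(6 + m)/(-5 + m) + m = m + m*(6 + m)/(-5 + m))
s(g) = -325/18 (s(g) = -13*(1 + 2*(-13))/(-5 - 13) = -13*(1 - 26)/(-18) = -13*(-1/18)*(-25) = -325/18)
J(-105) - s(-177) = -105 - 1*(-325/18) = -105 + 325/18 = -1565/18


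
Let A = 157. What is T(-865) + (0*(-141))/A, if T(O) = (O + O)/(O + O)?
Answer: 1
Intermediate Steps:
T(O) = 1 (T(O) = (2*O)/((2*O)) = (2*O)*(1/(2*O)) = 1)
T(-865) + (0*(-141))/A = 1 + (0*(-141))/157 = 1 + 0*(1/157) = 1 + 0 = 1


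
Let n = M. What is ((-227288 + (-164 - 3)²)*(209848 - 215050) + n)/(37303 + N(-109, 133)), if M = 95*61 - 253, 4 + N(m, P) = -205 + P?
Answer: 1037279140/37227 ≈ 27864.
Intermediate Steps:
N(m, P) = -209 + P (N(m, P) = -4 + (-205 + P) = -209 + P)
M = 5542 (M = 5795 - 253 = 5542)
n = 5542
((-227288 + (-164 - 3)²)*(209848 - 215050) + n)/(37303 + N(-109, 133)) = ((-227288 + (-164 - 3)²)*(209848 - 215050) + 5542)/(37303 + (-209 + 133)) = ((-227288 + (-167)²)*(-5202) + 5542)/(37303 - 76) = ((-227288 + 27889)*(-5202) + 5542)/37227 = (-199399*(-5202) + 5542)*(1/37227) = (1037273598 + 5542)*(1/37227) = 1037279140*(1/37227) = 1037279140/37227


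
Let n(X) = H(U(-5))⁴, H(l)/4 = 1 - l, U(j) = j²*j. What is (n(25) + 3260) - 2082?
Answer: 64524129434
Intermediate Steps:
U(j) = j³
H(l) = 4 - 4*l (H(l) = 4*(1 - l) = 4 - 4*l)
n(X) = 64524128256 (n(X) = (4 - 4*(-5)³)⁴ = (4 - 4*(-125))⁴ = (4 + 500)⁴ = 504⁴ = 64524128256)
(n(25) + 3260) - 2082 = (64524128256 + 3260) - 2082 = 64524131516 - 2082 = 64524129434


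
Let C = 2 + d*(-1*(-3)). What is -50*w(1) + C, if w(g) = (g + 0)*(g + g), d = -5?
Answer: -113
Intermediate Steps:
C = -13 (C = 2 - (-5)*(-3) = 2 - 5*3 = 2 - 15 = -13)
w(g) = 2*g² (w(g) = g*(2*g) = 2*g²)
-50*w(1) + C = -100*1² - 13 = -100 - 13 = -113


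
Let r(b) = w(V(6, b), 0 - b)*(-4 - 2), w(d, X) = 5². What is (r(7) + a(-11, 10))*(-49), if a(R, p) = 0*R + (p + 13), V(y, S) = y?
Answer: 6223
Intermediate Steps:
w(d, X) = 25
r(b) = -150 (r(b) = 25*(-4 - 2) = 25*(-6) = -150)
a(R, p) = 13 + p (a(R, p) = 0 + (13 + p) = 13 + p)
(r(7) + a(-11, 10))*(-49) = (-150 + (13 + 10))*(-49) = (-150 + 23)*(-49) = -127*(-49) = 6223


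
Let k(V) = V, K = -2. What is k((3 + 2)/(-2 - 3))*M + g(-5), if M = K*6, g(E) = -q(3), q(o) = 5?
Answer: 7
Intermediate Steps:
g(E) = -5 (g(E) = -1*5 = -5)
M = -12 (M = -2*6 = -12)
k((3 + 2)/(-2 - 3))*M + g(-5) = ((3 + 2)/(-2 - 3))*(-12) - 5 = (5/(-5))*(-12) - 5 = (5*(-1/5))*(-12) - 5 = -1*(-12) - 5 = 12 - 5 = 7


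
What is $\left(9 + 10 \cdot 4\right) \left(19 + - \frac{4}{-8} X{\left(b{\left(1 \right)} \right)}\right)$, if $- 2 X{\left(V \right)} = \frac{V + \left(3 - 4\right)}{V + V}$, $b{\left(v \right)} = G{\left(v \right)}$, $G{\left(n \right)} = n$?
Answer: $931$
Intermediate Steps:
$b{\left(v \right)} = v$
$X{\left(V \right)} = - \frac{-1 + V}{4 V}$ ($X{\left(V \right)} = - \frac{\left(V + \left(3 - 4\right)\right) \frac{1}{V + V}}{2} = - \frac{\left(V + \left(3 - 4\right)\right) \frac{1}{2 V}}{2} = - \frac{\left(V - 1\right) \frac{1}{2 V}}{2} = - \frac{\left(-1 + V\right) \frac{1}{2 V}}{2} = - \frac{\frac{1}{2} \frac{1}{V} \left(-1 + V\right)}{2} = - \frac{-1 + V}{4 V}$)
$\left(9 + 10 \cdot 4\right) \left(19 + - \frac{4}{-8} X{\left(b{\left(1 \right)} \right)}\right) = \left(9 + 10 \cdot 4\right) \left(19 + - \frac{4}{-8} \frac{1 - 1}{4 \cdot 1}\right) = \left(9 + 40\right) \left(19 + \left(-4\right) \left(- \frac{1}{8}\right) \frac{1}{4} \cdot 1 \left(1 - 1\right)\right) = 49 \left(19 + \frac{\frac{1}{4} \cdot 1 \cdot 0}{2}\right) = 49 \left(19 + \frac{1}{2} \cdot 0\right) = 49 \left(19 + 0\right) = 49 \cdot 19 = 931$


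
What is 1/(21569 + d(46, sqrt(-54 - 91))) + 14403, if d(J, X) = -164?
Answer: 308296216/21405 ≈ 14403.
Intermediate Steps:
1/(21569 + d(46, sqrt(-54 - 91))) + 14403 = 1/(21569 - 164) + 14403 = 1/21405 + 14403 = 308296216/21405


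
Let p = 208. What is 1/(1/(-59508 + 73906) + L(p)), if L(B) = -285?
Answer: -14398/4103429 ≈ -0.0035088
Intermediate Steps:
1/(1/(-59508 + 73906) + L(p)) = 1/(1/(-59508 + 73906) - 285) = 1/(1/14398 - 285) = 1/(-4103429/14398) = -14398/4103429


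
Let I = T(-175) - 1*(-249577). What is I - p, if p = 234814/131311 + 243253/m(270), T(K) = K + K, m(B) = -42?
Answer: 1406434289569/5515062 ≈ 2.5502e+5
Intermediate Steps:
T(K) = 2*K
I = 249227 (I = 2*(-175) - 1*(-249577) = -350 + 249577 = 249227)
p = -31931932495/5515062 (p = 234814/131311 + 243253/(-42) = 234814*(1/131311) + 243253*(-1/42) = 234814/131311 - 243253/42 = -31931932495/5515062 ≈ -5790.0)
I - p = 249227 - 1*(-31931932495/5515062) = 249227 + 31931932495/5515062 = 1406434289569/5515062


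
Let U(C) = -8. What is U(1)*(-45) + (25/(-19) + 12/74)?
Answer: 252269/703 ≈ 358.85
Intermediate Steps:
U(1)*(-45) + (25/(-19) + 12/74) = -8*(-45) + (25/(-19) + 12/74) = 360 + (25*(-1/19) + 12*(1/74)) = 360 + (-25/19 + 6/37) = 360 - 811/703 = 252269/703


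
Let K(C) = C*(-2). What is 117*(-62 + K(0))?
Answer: -7254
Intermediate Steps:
K(C) = -2*C
117*(-62 + K(0)) = 117*(-62 - 2*0) = 117*(-62 + 0) = 117*(-62) = -7254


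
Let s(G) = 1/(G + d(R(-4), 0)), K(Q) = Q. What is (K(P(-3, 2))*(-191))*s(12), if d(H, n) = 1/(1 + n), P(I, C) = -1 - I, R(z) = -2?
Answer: -382/13 ≈ -29.385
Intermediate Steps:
s(G) = 1/(1 + G) (s(G) = 1/(G + 1/(1 + 0)) = 1/(G + 1/1) = 1/(G + 1) = 1/(1 + G))
(K(P(-3, 2))*(-191))*s(12) = ((-1 - 1*(-3))*(-191))/(1 + 12) = ((-1 + 3)*(-191))/13 = (2*(-191))*(1/13) = -382*1/13 = -382/13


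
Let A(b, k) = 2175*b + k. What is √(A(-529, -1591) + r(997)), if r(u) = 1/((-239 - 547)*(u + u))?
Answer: I*√707539131091491045/783642 ≈ 1073.4*I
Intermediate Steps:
r(u) = -1/(1572*u) (r(u) = 1/(-1572*u) = -1/(1572*u))
A(b, k) = k + 2175*b
√(A(-529, -1591) + r(997)) = √((-1591 + 2175*(-529)) - 1/1572/997) = √((-1591 - 1150575) - 1/1572*1/997) = √(-1152166 - 1/1567284) = √(-1805771337145/1567284) = I*√707539131091491045/783642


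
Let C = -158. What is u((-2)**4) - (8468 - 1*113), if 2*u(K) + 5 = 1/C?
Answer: -2640971/316 ≈ -8357.5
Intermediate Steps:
u(K) = -791/316 (u(K) = -5/2 + (1/2)/(-158) = -5/2 + (1/2)*(-1/158) = -5/2 - 1/316 = -791/316)
u((-2)**4) - (8468 - 1*113) = -791/316 - (8468 - 1*113) = -791/316 - (8468 - 113) = -791/316 - 1*8355 = -791/316 - 8355 = -2640971/316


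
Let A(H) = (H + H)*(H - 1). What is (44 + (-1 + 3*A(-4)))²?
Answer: 26569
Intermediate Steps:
A(H) = 2*H*(-1 + H) (A(H) = (2*H)*(-1 + H) = 2*H*(-1 + H))
(44 + (-1 + 3*A(-4)))² = (44 + (-1 + 3*(2*(-4)*(-1 - 4))))² = (44 + (-1 + 3*(2*(-4)*(-5))))² = (44 + (-1 + 3*40))² = (44 + (-1 + 120))² = (44 + 119)² = 163² = 26569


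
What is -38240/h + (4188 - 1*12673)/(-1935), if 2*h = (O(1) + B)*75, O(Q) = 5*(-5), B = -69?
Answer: 1385387/90945 ≈ 15.233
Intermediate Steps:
O(Q) = -25
h = -3525 (h = ((-25 - 69)*75)/2 = (-94*75)/2 = (½)*(-7050) = -3525)
-38240/h + (4188 - 1*12673)/(-1935) = -38240/(-3525) + (4188 - 1*12673)/(-1935) = -38240*(-1/3525) + (4188 - 12673)*(-1/1935) = 7648/705 - 8485*(-1/1935) = 7648/705 + 1697/387 = 1385387/90945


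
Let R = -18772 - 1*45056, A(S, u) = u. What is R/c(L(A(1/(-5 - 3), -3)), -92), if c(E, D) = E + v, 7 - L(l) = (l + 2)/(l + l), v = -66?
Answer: 382968/355 ≈ 1078.8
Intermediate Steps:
L(l) = 7 - (2 + l)/(2*l) (L(l) = 7 - (l + 2)/(l + l) = 7 - (2 + l)/(2*l))
c(E, D) = -66 + E (c(E, D) = E - 66 = -66 + E)
R = -63828 (R = -18772 - 45056 = -63828)
R/c(L(A(1/(-5 - 3), -3)), -92) = -63828/(-66 + (13/2 - 1/(-3))) = -63828/(-66 + (13/2 - 1*(-1/3))) = -63828/(-66 + (13/2 + 1/3)) = -63828/(-66 + 41/6) = -63828/(-355/6) = -63828*(-6/355) = 382968/355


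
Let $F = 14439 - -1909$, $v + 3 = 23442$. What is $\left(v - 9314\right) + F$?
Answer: $30473$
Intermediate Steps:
$v = 23439$ ($v = -3 + 23442 = 23439$)
$F = 16348$ ($F = 14439 + 1909 = 16348$)
$\left(v - 9314\right) + F = \left(23439 - 9314\right) + 16348 = 14125 + 16348 = 30473$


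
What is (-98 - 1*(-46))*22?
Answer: -1144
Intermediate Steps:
(-98 - 1*(-46))*22 = (-98 + 46)*22 = -52*22 = -1144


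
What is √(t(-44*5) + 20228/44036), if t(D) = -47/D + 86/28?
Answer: √269067553292615/8476930 ≈ 1.9350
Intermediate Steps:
t(D) = 43/14 - 47/D (t(D) = -47/D + 86*(1/28) = -47/D + 43/14 = 43/14 - 47/D)
√(t(-44*5) + 20228/44036) = √((43/14 - 47/((-44*5))) + 20228/44036) = √((43/14 - 47/(-220)) + 20228*(1/44036)) = √((43/14 - 47*(-1/220)) + 5057/11009) = √((43/14 + 47/220) + 5057/11009) = √(5059/1540 + 5057/11009) = √(63482311/16953860) = √269067553292615/8476930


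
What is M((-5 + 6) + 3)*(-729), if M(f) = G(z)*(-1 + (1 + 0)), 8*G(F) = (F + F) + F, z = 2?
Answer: 0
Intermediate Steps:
G(F) = 3*F/8 (G(F) = ((F + F) + F)/8 = (2*F + F)/8 = (3*F)/8 = 3*F/8)
M(f) = 0 (M(f) = ((3/8)*2)*(-1 + (1 + 0)) = 3*(-1 + 1)/4 = (¾)*0 = 0)
M((-5 + 6) + 3)*(-729) = 0*(-729) = 0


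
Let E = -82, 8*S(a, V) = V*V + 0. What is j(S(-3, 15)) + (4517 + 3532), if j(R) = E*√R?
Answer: 8049 - 615*√2/2 ≈ 7614.1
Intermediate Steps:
S(a, V) = V²/8 (S(a, V) = (V*V + 0)/8 = (V² + 0)/8 = V²/8)
j(R) = -82*√R
j(S(-3, 15)) + (4517 + 3532) = -82*15*√2/4 + (4517 + 3532) = -82*15*√2/4 + 8049 = -615*√2/2 + 8049 = 8049 - 615*√2/2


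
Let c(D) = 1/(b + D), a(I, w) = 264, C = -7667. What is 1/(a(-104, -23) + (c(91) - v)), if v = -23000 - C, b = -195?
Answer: 104/1622087 ≈ 6.4115e-5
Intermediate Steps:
c(D) = 1/(-195 + D)
v = -15333 (v = -23000 - 1*(-7667) = -23000 + 7667 = -15333)
1/(a(-104, -23) + (c(91) - v)) = 1/(264 + (1/(-195 + 91) - 1*(-15333))) = 1/(264 + (1/(-104) + 15333)) = 1/(264 + (-1/104 + 15333)) = 1/(264 + 1594631/104) = 1/(1622087/104) = 104/1622087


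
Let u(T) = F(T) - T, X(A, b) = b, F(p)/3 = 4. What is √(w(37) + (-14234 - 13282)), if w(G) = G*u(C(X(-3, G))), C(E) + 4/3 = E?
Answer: 5*I*√10221/3 ≈ 168.5*I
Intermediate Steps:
F(p) = 12 (F(p) = 3*4 = 12)
C(E) = -4/3 + E
u(T) = 12 - T
w(G) = G*(40/3 - G) (w(G) = G*(12 - (-4/3 + G)) = G*(12 + (4/3 - G)) = G*(40/3 - G))
√(w(37) + (-14234 - 13282)) = √((⅓)*37*(40 - 3*37) + (-14234 - 13282)) = √((⅓)*37*(40 - 111) - 27516) = √((⅓)*37*(-71) - 27516) = √(-2627/3 - 27516) = √(-85175/3) = 5*I*√10221/3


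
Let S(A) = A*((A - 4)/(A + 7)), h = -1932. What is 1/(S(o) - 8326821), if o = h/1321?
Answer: -125495/1044974220339 ≈ -1.2009e-7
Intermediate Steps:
o = -1932/1321 ≈ -1.4625
S(A) = A*(-4 + A)/(7 + A) (S(A) = A*((-4 + A)/(7 + A)) = A*(-4 + A)/(7 + A))
1/(S(o) - 8326821) = 1/(-1932*(-4 - 1932/1321)/(1321*(7 - 1932/1321)) - 8326821) = 1/(-1932/1321*(-7216/1321)/7315/1321 - 8326821) = 1/(-1932/1321*1321/7315*(-7216/1321) - 8326821) = 1/(181056/125495 - 8326821) = 1/(-1044974220339/125495) = -125495/1044974220339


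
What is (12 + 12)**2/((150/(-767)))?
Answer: -73632/25 ≈ -2945.3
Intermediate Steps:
(12 + 12)**2/((150/(-767))) = 24**2/((150*(-1/767))) = 576/(-150/767) = 576*(-767/150) = -73632/25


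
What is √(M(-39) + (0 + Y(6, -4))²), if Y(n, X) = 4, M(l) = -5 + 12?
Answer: √23 ≈ 4.7958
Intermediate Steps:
M(l) = 7
√(M(-39) + (0 + Y(6, -4))²) = √(7 + (0 + 4)²) = √(7 + 4²) = √(7 + 16) = √23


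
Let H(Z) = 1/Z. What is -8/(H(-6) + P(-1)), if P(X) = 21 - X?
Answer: -48/131 ≈ -0.36641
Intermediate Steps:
-8/(H(-6) + P(-1)) = -8/(1/(-6) + (21 - 1*(-1))) = -8/(-⅙ + (21 + 1)) = -8/(-⅙ + 22) = -8/(131/6) = (6/131)*(-8) = -48/131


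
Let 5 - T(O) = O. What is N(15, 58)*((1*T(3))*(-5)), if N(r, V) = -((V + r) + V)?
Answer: 1310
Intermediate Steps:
T(O) = 5 - O
N(r, V) = -r - 2*V (N(r, V) = -(r + 2*V) = -r - 2*V)
N(15, 58)*((1*T(3))*(-5)) = (-1*15 - 2*58)*((1*(5 - 1*3))*(-5)) = (-15 - 116)*((1*(5 - 3))*(-5)) = -131*1*2*(-5) = -262*(-5) = -131*(-10) = 1310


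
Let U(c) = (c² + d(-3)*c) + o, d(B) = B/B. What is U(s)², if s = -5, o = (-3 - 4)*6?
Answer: 484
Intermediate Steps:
d(B) = 1
o = -42 (o = -7*6 = -42)
U(c) = -42 + c + c² (U(c) = (c² + 1*c) - 42 = (c² + c) - 42 = (c + c²) - 42 = -42 + c + c²)
U(s)² = (-42 - 5 + (-5)²)² = (-42 - 5 + 25)² = (-22)² = 484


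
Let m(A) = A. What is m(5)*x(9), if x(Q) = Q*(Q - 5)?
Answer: 180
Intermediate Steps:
x(Q) = Q*(-5 + Q)
m(5)*x(9) = 5*(9*(-5 + 9)) = 5*(9*4) = 5*36 = 180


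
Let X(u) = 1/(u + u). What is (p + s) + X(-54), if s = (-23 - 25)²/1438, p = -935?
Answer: -72480923/77652 ≈ -933.41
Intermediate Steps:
s = 1152/719 (s = (-48)²*(1/1438) = 2304*(1/1438) = 1152/719 ≈ 1.6022)
X(u) = 1/(2*u)
(p + s) + X(-54) = (-935 + 1152/719) + (½)/(-54) = -671113/719 + (½)*(-1/54) = -671113/719 - 1/108 = -72480923/77652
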